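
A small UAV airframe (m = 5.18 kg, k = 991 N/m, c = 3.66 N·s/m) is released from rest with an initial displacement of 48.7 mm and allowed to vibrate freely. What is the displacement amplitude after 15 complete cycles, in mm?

ζ = c/(2√(km)) = 3.66/(2√(991 × 5.18)) = 3.66/143.3 = 0.02554.
Logarithmic decrement δ = 2πζ/√(1 − ζ²) = 2π × 0.02554/√(1 − 0.000652) = 0.1605.
After n cycles, x_n/x₀ = e^(−nδ), so x_15 = 48.7 × e^(−15 × 0.1605) = 48.7 × 0.08999 = 4.383 mm.

4.38 mm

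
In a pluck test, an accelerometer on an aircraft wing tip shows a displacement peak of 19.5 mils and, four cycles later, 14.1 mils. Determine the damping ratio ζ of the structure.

0.0129

Logarithmic decrement δ = (1/n)·ln(x₀/x_n) = (1/4)·ln(19.5/14.1) = (1/4)·ln(1.383) = 0.08106.
ζ = δ/√(4π² + δ²) = 0.08106/√(39.48 + 0.00657) = 0.08106/6.284 = 0.01290.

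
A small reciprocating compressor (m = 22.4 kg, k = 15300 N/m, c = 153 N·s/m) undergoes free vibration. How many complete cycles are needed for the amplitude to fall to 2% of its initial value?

ζ = c/(2√(km)) = 153/(2√(15300 × 22.4)) = 153/1171 = 0.1307.
Logarithmic decrement δ = 2πζ/√(1 − ζ²) = 2π × 0.1307/√(1 − 0.0171) = 0.8282.
x_n/x₀ = e^(−nδ) ≤ 0.02; take ln: n ≥ ln(1/0.02)/δ = 3.912/0.8282 = 4.724.
So 5 complete cycles are required.

5 cycles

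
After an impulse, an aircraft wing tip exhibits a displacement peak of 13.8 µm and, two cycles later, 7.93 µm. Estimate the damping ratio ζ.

0.0440

Logarithmic decrement δ = (1/n)·ln(x₀/x_n) = (1/2)·ln(13.8/7.93) = (1/2)·ln(1.740) = 0.2770.
ζ = δ/√(4π² + δ²) = 0.2770/√(39.48 + 0.0767) = 0.2770/6.289 = 0.04404.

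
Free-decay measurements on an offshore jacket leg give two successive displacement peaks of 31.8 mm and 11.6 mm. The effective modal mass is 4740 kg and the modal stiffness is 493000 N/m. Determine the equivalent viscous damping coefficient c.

Logarithmic decrement δ = (1/n)·ln(x₀/x_n) = (1/1)·ln(31.8/11.6) = (1/1)·ln(2.741) = 1.008.
ζ = δ/√(4π² + δ²) = 1.008/√(39.48 + 1.02) = 1.008/6.364 = 0.1585.
c = ζ · 2√(km) = 0.1585 × 2√(493000 × 4740) = 0.1585 × 96680 = 15320 N·s/m.

15300 N·s/m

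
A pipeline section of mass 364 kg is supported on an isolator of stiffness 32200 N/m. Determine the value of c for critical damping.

6850 N·s/m

c_c = 2√(k·m) = 2√(32200 × 364) = 2 × 3424 = 6847 N·s/m.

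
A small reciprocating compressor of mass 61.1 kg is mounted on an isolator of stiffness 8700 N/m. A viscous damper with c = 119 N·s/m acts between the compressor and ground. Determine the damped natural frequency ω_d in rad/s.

ω_n = √(k/m) = √(8700/61.1) = 11.93 rad/s.
Critical damping c_c = 2√(k·m) = 2√(8700 × 61.1) = 1458 N·s/m, so ζ = c/c_c = 119/1458 = 0.08161.
ω_d = ω_n√(1 − ζ²) = 11.93 × √(1 − 0.00666) = 11.89 rad/s.

11.9 rad/s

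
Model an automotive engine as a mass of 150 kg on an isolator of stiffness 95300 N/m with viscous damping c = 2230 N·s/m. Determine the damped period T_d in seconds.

0.261 s

ω_n = √(k/m) = √(95300/150) = 25.21 rad/s.
Critical damping c_c = 2√(k·m) = 2√(95300 × 150) = 7562 N·s/m, so ζ = c/c_c = 2230/7562 = 0.2949.
ω_d = ω_n√(1 − ζ²) = 25.21 × √(1 − 0.0870) = 24.08 rad/s.
T_d = 2π/ω_d = 0.2609 s.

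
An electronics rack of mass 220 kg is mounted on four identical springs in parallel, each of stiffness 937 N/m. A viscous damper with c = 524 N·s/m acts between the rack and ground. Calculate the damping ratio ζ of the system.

Parallel springs add: k_eq = 4 × 937 = 3748 N/m.
ω_n = √(k_eq/m) = √(3748/220) = 4.128 rad/s.
Critical damping c_c = 2√(k_eq·m) = 2√(3748 × 220) = 1816 N·s/m, so ζ = c/c_c = 524/1816 = 0.2885.

0.289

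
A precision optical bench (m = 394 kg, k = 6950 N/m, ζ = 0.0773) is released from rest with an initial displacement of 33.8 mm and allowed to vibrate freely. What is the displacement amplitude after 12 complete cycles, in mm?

Logarithmic decrement δ = 2πζ/√(1 − ζ²) = 2π × 0.07730/√(1 − 0.00598) = 0.4871.
After n cycles, x_n/x₀ = e^(−nδ), so x_12 = 33.8 × e^(−12 × 0.4871) = 33.8 × 0.002892 = 0.09775 mm.

0.0978 mm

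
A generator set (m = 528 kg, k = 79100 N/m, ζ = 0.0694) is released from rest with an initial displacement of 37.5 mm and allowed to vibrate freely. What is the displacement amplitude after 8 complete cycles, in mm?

Logarithmic decrement δ = 2πζ/√(1 − ζ²) = 2π × 0.06940/√(1 − 0.00482) = 0.4371.
After n cycles, x_n/x₀ = e^(−nδ), so x_8 = 37.5 × e^(−8 × 0.4371) = 37.5 × 0.03029 = 1.136 mm.

1.14 mm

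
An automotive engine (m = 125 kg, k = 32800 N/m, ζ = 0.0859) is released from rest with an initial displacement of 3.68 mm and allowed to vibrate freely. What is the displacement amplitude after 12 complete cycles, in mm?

0.00553 mm

Logarithmic decrement δ = 2πζ/√(1 − ζ²) = 2π × 0.08590/√(1 − 0.00738) = 0.5417.
After n cycles, x_n/x₀ = e^(−nδ), so x_12 = 3.68 × e^(−12 × 0.5417) = 3.68 × 0.001502 = 0.005529 mm.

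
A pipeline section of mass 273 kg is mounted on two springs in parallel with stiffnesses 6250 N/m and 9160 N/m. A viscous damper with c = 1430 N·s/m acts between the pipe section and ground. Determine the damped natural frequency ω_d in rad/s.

7.04 rad/s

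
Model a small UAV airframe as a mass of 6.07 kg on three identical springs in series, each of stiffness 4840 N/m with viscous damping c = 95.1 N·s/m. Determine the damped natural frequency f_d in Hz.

Series springs: 1/k_eq = 3/4840, so k_eq = 4840/3 = 1613 N/m.
ω_n = √(k_eq/m) = √(1613/6.07) = 16.30 rad/s.
Critical damping c_c = 2√(k_eq·m) = 2√(1613 × 6.07) = 197.9 N·s/m, so ζ = c/c_c = 95.1/197.9 = 0.4805.
ω_d = ω_n√(1 − ζ²) = 16.30 × √(1 − 0.231) = 14.30 rad/s.
f_d = ω_d/(2π) = 2.276 Hz.

2.28 Hz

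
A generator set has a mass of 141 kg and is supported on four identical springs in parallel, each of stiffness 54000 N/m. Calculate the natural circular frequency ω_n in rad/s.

39.1 rad/s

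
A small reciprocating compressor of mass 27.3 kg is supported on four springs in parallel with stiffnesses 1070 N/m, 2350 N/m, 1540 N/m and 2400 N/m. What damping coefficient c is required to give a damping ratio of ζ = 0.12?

Parallel springs add: k_eq = 1070 + 2350 + 1540 + 2400 = 7360 N/m.
c_c = 2√(k_eq·m) = 2√(7360 × 27.3) = 896.5 N·s/m.
c = ζ·c_c = 0.12 × 896.5 = 107.6 N·s/m.

108 N·s/m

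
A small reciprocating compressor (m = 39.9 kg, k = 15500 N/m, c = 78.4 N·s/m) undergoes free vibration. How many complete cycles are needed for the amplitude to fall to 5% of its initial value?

ζ = c/(2√(km)) = 78.4/(2√(15500 × 39.9)) = 78.4/1573 = 0.04985.
Logarithmic decrement δ = 2πζ/√(1 − ζ²) = 2π × 0.04985/√(1 − 0.00248) = 0.3136.
x_n/x₀ = e^(−nδ) ≤ 0.05; take ln: n ≥ ln(1/0.05)/δ = 2.996/0.3136 = 9.553.
So 10 complete cycles are required.

10 cycles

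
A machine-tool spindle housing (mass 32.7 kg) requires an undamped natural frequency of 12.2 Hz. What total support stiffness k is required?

192000 N/m

ω_n = 2πf_n = 2π × 12.2 = 76.65 rad/s.
k = m·ω_n² = 32.7 × 76.65² = 32.7 × 5876 = 192100 N/m.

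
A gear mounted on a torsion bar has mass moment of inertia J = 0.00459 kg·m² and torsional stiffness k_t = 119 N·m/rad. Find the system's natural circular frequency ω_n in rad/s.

161 rad/s

ω_n = √(k_t/J) = √(119/0.00459) = √25930 = 161.0 rad/s.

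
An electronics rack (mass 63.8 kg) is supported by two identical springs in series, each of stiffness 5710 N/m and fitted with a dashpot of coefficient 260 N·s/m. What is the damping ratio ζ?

0.305

Series springs: 1/k_eq = 2/5710, so k_eq = 5710/2 = 2855 N/m.
ω_n = √(k_eq/m) = √(2855/63.8) = 6.689 rad/s.
Critical damping c_c = 2√(k_eq·m) = 2√(2855 × 63.8) = 853.6 N·s/m, so ζ = c/c_c = 260/853.6 = 0.3046.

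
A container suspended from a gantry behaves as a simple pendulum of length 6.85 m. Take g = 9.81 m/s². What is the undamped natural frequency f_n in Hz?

0.190 Hz

For a simple pendulum ω_n = √(g/L) = √(9.81/6.85) = √1.432 = 1.197 rad/s.
f_n = ω_n/(2π) = 1.197/6.283 = 0.1905 Hz.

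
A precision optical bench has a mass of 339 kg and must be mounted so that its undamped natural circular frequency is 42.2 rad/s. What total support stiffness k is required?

604000 N/m

k = m·ω_n² = 339 × 42.20² = 339 × 1781 = 603700 N/m.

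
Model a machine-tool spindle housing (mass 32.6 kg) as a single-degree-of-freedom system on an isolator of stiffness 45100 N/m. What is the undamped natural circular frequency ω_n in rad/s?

37.2 rad/s

ω_n = √(k/m) = √(45100/32.6) = √1383 = 37.19 rad/s.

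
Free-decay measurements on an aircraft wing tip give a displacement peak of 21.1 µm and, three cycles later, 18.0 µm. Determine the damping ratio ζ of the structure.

Logarithmic decrement δ = (1/n)·ln(x₀/x_n) = (1/3)·ln(21.1/18.0) = (1/3)·ln(1.172) = 0.05297.
ζ = δ/√(4π² + δ²) = 0.05297/√(39.48 + 0.00281) = 0.05297/6.283 = 0.008430.

0.00843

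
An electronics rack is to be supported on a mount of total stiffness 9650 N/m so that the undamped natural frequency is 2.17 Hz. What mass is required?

51.9 kg

ω_n = 2πf_n = 2π × 2.17 = 13.63 rad/s.
m = k/ω_n² = 9650/13.63² = 9650/185.9 = 51.91 kg.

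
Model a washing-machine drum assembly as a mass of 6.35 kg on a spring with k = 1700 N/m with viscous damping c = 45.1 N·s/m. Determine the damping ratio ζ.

0.217

ω_n = √(k/m) = √(1700/6.35) = 16.36 rad/s.
Critical damping c_c = 2√(k·m) = 2√(1700 × 6.35) = 207.8 N·s/m, so ζ = c/c_c = 45.1/207.8 = 0.2170.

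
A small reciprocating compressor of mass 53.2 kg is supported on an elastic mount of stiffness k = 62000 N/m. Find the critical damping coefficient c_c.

3630 N·s/m

c_c = 2√(k·m) = 2√(62000 × 53.2) = 2 × 1816 = 3632 N·s/m.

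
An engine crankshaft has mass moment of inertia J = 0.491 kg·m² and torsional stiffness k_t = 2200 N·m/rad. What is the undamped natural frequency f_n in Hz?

ω_n = √(k_t/J) = √(2200/0.491) = √4481 = 66.94 rad/s.
f_n = ω_n/(2π) = 66.94/6.283 = 10.65 Hz.

10.7 Hz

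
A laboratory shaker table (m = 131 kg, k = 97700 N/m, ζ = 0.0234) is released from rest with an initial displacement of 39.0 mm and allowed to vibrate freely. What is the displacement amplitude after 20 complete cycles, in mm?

Logarithmic decrement δ = 2πζ/√(1 − ζ²) = 2π × 0.02340/√(1 − 0.000548) = 0.1471.
After n cycles, x_n/x₀ = e^(−nδ), so x_20 = 39.0 × e^(−20 × 0.1471) = 39.0 × 0.05280 = 2.059 mm.

2.06 mm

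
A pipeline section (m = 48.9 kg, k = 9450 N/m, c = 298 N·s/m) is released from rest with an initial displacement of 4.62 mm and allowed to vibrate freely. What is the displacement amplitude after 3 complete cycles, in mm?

ζ = c/(2√(km)) = 298/(2√(9450 × 48.9)) = 298/1360 = 0.2192.
Logarithmic decrement δ = 2πζ/√(1 − ζ²) = 2π × 0.2192/√(1 − 0.0480) = 1.412.
After n cycles, x_n/x₀ = e^(−nδ), so x_3 = 4.62 × e^(−3 × 1.412) = 4.62 × 0.01449 = 0.06693 mm.

0.0669 mm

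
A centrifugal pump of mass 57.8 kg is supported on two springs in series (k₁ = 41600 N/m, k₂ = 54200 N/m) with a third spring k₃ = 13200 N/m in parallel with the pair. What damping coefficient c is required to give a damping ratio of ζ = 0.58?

1690 N·s/m

Series pair: k_s = k₁k₂/(k₁+k₂) = (41600)(54200)/(41600 + 54200) = 23540 N/m. In parallel with k₃: k_eq = 23540 + 13200 = 36740 N/m.
c_c = 2√(k_eq·m) = 2√(36740 × 57.8) = 2914 N·s/m.
c = ζ·c_c = 0.58 × 2914 = 1690 N·s/m.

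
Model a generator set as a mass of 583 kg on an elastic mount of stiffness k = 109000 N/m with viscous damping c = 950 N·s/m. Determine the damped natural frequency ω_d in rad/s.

13.6 rad/s

ω_n = √(k/m) = √(109000/583) = 13.67 rad/s.
Critical damping c_c = 2√(k·m) = 2√(109000 × 583) = 15940 N·s/m, so ζ = c/c_c = 950/15940 = 0.05959.
ω_d = ω_n√(1 − ζ²) = 13.67 × √(1 − 0.00355) = 13.65 rad/s.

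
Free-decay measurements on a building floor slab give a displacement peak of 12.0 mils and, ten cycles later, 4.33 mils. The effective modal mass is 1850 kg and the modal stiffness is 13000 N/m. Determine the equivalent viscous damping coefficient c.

159 N·s/m

Logarithmic decrement δ = (1/n)·ln(x₀/x_n) = (1/10)·ln(12.0/4.33) = (1/10)·ln(2.771) = 0.1019.
ζ = δ/√(4π² + δ²) = 0.1019/√(39.48 + 0.0104) = 0.1019/6.284 = 0.01622.
c = ζ · 2√(km) = 0.01622 × 2√(13000 × 1850) = 0.01622 × 9808 = 159.1 N·s/m.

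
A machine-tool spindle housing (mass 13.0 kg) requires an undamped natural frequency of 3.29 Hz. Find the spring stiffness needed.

ω_n = 2πf_n = 2π × 3.29 = 20.67 rad/s.
k = m·ω_n² = 13.0 × 20.67² = 13.0 × 427.3 = 5555 N/m.

5560 N/m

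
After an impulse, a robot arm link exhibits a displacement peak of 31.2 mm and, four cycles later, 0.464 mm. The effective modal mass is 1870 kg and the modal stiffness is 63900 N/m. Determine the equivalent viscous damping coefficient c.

3610 N·s/m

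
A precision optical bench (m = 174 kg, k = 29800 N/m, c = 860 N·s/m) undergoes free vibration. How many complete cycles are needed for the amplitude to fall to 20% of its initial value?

ζ = c/(2√(km)) = 860/(2√(29800 × 174)) = 860/4554 = 0.1888.
Logarithmic decrement δ = 2πζ/√(1 − ζ²) = 2π × 0.1888/√(1 − 0.0357) = 1.208.
x_n/x₀ = e^(−nδ) ≤ 0.2; take ln: n ≥ ln(1/0.2)/δ = 1.609/1.208 = 1.332.
So 2 complete cycles are required.

2 cycles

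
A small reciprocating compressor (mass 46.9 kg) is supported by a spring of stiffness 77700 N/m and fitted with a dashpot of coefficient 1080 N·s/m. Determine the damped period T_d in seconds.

0.161 s

ω_n = √(k/m) = √(77700/46.9) = 40.70 rad/s.
Critical damping c_c = 2√(k·m) = 2√(77700 × 46.9) = 3818 N·s/m, so ζ = c/c_c = 1080/3818 = 0.2829.
ω_d = ω_n√(1 − ζ²) = 40.70 × √(1 − 0.0800) = 39.04 rad/s.
T_d = 2π/ω_d = 0.1609 s.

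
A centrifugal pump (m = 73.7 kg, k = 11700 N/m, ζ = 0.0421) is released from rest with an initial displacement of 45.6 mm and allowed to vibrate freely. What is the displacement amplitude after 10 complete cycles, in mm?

3.23 mm

Logarithmic decrement δ = 2πζ/√(1 − ζ²) = 2π × 0.04210/√(1 − 0.00177) = 0.2648.
After n cycles, x_n/x₀ = e^(−nδ), so x_10 = 45.6 × e^(−10 × 0.2648) = 45.6 × 0.07082 = 3.230 mm.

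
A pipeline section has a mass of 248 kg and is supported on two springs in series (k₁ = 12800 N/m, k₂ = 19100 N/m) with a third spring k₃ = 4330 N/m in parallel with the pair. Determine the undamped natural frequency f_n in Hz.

Series pair: k_s = k₁k₂/(k₁+k₂) = (12800)(19100)/(12800 + 19100) = 7664 N/m. In parallel with k₃: k_eq = 7664 + 4330 = 11990 N/m.
ω_n = √(k_eq/m) = √(11990/248) = √48.36 = 6.954 rad/s.
f_n = ω_n/(2π) = 6.954/6.283 = 1.107 Hz.

1.11 Hz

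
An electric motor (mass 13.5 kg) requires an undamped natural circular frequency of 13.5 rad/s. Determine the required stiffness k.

2460 N/m

k = m·ω_n² = 13.5 × 13.50² = 13.5 × 182.2 = 2460 N/m.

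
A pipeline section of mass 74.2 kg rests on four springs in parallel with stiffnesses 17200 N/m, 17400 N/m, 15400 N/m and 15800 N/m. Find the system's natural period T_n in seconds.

Parallel springs add: k_eq = 17200 + 17400 + 15400 + 15800 = 65800 N/m.
ω_n = √(k_eq/m) = √(65800/74.2) = √886.8 = 29.78 rad/s.
T_n = 2π/ω_n = 6.283/29.78 = 0.2110 s.

0.211 s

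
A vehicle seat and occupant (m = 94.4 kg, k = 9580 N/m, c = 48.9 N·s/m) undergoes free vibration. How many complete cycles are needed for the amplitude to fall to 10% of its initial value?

ζ = c/(2√(km)) = 48.9/(2√(9580 × 94.4)) = 48.9/1902 = 0.02571.
Logarithmic decrement δ = 2πζ/√(1 − ζ²) = 2π × 0.02571/√(1 − 0.000661) = 0.1616.
x_n/x₀ = e^(−nδ) ≤ 0.1; take ln: n ≥ ln(1/0.1)/δ = 2.303/0.1616 = 14.25.
So 15 complete cycles are required.

15 cycles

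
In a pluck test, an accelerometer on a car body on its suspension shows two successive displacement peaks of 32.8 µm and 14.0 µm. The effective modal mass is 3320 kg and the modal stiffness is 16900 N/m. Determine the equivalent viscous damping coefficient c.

2010 N·s/m

Logarithmic decrement δ = (1/n)·ln(x₀/x_n) = (1/1)·ln(32.8/14.0) = (1/1)·ln(2.343) = 0.8514.
ζ = δ/√(4π² + δ²) = 0.8514/√(39.48 + 0.725) = 0.8514/6.341 = 0.1343.
c = ζ · 2√(km) = 0.1343 × 2√(16900 × 3320) = 0.1343 × 14980 = 2012 N·s/m.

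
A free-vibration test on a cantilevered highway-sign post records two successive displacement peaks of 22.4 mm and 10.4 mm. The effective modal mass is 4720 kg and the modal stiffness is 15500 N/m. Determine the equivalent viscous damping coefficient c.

Logarithmic decrement δ = (1/n)·ln(x₀/x_n) = (1/1)·ln(22.4/10.4) = (1/1)·ln(2.154) = 0.7673.
ζ = δ/√(4π² + δ²) = 0.7673/√(39.48 + 0.589) = 0.7673/6.330 = 0.1212.
c = ζ · 2√(km) = 0.1212 × 2√(15500 × 4720) = 0.1212 × 17110 = 2074 N·s/m.

2070 N·s/m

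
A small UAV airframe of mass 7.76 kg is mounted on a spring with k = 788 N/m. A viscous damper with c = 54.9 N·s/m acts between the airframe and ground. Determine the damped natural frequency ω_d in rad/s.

9.44 rad/s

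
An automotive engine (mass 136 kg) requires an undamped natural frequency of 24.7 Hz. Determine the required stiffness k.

ω_n = 2πf_n = 2π × 24.7 = 155.2 rad/s.
k = m·ω_n² = 136 × 155.2² = 136 × 24090 = 3276000 N/m.

3280000 N/m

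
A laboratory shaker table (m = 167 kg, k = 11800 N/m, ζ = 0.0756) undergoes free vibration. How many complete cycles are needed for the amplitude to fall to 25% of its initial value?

Logarithmic decrement δ = 2πζ/√(1 − ζ²) = 2π × 0.07560/√(1 − 0.00572) = 0.4764.
x_n/x₀ = e^(−nδ) ≤ 0.25; take ln: n ≥ ln(1/0.25)/δ = 1.386/0.4764 = 2.910.
So 3 complete cycles are required.

3 cycles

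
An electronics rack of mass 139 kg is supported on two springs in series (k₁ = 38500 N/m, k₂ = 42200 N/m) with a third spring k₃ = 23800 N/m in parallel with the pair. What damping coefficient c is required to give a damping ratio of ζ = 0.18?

890 N·s/m

Series pair: k_s = k₁k₂/(k₁+k₂) = (38500)(42200)/(38500 + 42200) = 20130 N/m. In parallel with k₃: k_eq = 20130 + 23800 = 43930 N/m.
c_c = 2√(k_eq·m) = 2√(43930 × 139) = 4942 N·s/m.
c = ζ·c_c = 0.18 × 4942 = 889.6 N·s/m.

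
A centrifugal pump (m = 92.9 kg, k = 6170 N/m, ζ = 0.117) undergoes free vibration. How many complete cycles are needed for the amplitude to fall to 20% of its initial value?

3 cycles

Logarithmic decrement δ = 2πζ/√(1 − ζ²) = 2π × 0.1170/√(1 − 0.0137) = 0.7402.
x_n/x₀ = e^(−nδ) ≤ 0.2; take ln: n ≥ ln(1/0.2)/δ = 1.609/0.7402 = 2.174.
So 3 complete cycles are required.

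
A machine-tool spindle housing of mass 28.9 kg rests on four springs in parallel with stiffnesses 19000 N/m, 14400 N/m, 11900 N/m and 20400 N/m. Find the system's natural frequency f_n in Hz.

Parallel springs add: k_eq = 19000 + 14400 + 11900 + 20400 = 65700 N/m.
ω_n = √(k_eq/m) = √(65700/28.9) = √2273 = 47.68 rad/s.
f_n = ω_n/(2π) = 47.68/6.283 = 7.588 Hz.

7.59 Hz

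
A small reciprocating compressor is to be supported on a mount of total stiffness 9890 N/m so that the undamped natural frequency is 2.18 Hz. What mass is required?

52.7 kg

ω_n = 2πf_n = 2π × 2.18 = 13.70 rad/s.
m = k/ω_n² = 9890/13.70² = 9890/187.6 = 52.71 kg.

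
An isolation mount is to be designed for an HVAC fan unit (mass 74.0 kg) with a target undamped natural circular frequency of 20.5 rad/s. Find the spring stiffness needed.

31100 N/m

k = m·ω_n² = 74.0 × 20.50² = 74.0 × 420.2 = 31100 N/m.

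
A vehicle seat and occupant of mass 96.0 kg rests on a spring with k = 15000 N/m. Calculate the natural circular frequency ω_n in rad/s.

12.5 rad/s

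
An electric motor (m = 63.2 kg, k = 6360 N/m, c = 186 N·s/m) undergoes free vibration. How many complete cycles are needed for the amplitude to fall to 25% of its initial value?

ζ = c/(2√(km)) = 186/(2√(6360 × 63.2)) = 186/1268 = 0.1467.
Logarithmic decrement δ = 2πζ/√(1 − ζ²) = 2π × 0.1467/√(1 − 0.0215) = 0.9317.
x_n/x₀ = e^(−nδ) ≤ 0.25; take ln: n ≥ ln(1/0.25)/δ = 1.386/0.9317 = 1.488.
So 2 complete cycles are required.

2 cycles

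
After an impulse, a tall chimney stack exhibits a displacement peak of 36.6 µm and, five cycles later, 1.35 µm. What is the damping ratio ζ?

0.104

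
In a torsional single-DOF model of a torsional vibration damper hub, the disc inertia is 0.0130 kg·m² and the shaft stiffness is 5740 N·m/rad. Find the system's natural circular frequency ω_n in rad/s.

664 rad/s

ω_n = √(k_t/J) = √(5740/0.0130) = √441500 = 664.5 rad/s.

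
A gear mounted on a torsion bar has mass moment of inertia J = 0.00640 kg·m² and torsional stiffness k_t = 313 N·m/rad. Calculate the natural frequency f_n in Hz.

ω_n = √(k_t/J) = √(313/0.00640) = √48910 = 221.1 rad/s.
f_n = ω_n/(2π) = 221.1/6.283 = 35.20 Hz.

35.2 Hz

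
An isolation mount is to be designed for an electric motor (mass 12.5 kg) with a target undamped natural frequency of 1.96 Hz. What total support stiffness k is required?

ω_n = 2πf_n = 2π × 1.96 = 12.32 rad/s.
k = m·ω_n² = 12.5 × 12.32² = 12.5 × 151.7 = 1896 N/m.

1900 N/m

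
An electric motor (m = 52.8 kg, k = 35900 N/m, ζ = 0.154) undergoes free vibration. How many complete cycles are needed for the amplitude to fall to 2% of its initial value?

4 cycles

Logarithmic decrement δ = 2πζ/√(1 − ζ²) = 2π × 0.1540/√(1 − 0.0237) = 0.9793.
x_n/x₀ = e^(−nδ) ≤ 0.02; take ln: n ≥ ln(1/0.02)/δ = 3.912/0.9793 = 3.995.
So 4 complete cycles are required.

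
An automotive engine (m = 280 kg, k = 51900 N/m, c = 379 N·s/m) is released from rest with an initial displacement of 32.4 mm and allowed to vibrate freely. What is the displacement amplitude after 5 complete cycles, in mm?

6.78 mm

ζ = c/(2√(km)) = 379/(2√(51900 × 280)) = 379/7624 = 0.04971.
Logarithmic decrement δ = 2πζ/√(1 − ζ²) = 2π × 0.04971/√(1 − 0.00247) = 0.3127.
After n cycles, x_n/x₀ = e^(−nδ), so x_5 = 32.4 × e^(−5 × 0.3127) = 32.4 × 0.2094 = 6.784 mm.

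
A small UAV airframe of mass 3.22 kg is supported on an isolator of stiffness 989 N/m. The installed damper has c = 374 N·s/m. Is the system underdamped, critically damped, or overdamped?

c_c = 2√(k·m) = 112.9 N·s/m; ζ = c/c_c = 374/112.9 = 3.31.
Since ζ > 1 the system is overdamped.

overdamped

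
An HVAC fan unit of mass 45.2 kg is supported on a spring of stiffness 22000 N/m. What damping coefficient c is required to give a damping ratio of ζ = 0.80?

c_c = 2√(k·m) = 2√(22000 × 45.2) = 1994 N·s/m.
c = ζ·c_c = 0.80 × 1994 = 1596 N·s/m.

1600 N·s/m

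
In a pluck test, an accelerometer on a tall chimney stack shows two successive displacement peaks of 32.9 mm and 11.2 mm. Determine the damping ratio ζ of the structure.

Logarithmic decrement δ = (1/n)·ln(x₀/x_n) = (1/1)·ln(32.9/11.2) = (1/1)·ln(2.938) = 1.078.
ζ = δ/√(4π² + δ²) = 1.078/√(39.48 + 1.16) = 1.078/6.375 = 0.1690.

0.169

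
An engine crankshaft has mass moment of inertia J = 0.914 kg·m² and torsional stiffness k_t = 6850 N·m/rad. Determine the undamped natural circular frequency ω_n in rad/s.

ω_n = √(k_t/J) = √(6850/0.914) = √7495 = 86.57 rad/s.

86.6 rad/s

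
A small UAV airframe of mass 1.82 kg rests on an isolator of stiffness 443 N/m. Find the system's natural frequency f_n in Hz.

ω_n = √(k/m) = √(443.0/1.82) = √243.4 = 15.60 rad/s.
f_n = ω_n/(2π) = 15.60/6.283 = 2.483 Hz.

2.48 Hz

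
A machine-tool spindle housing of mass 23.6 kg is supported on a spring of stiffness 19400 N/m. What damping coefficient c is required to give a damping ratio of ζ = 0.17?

230 N·s/m

c_c = 2√(k·m) = 2√(19400 × 23.6) = 1353 N·s/m.
c = ζ·c_c = 0.17 × 1353 = 230.1 N·s/m.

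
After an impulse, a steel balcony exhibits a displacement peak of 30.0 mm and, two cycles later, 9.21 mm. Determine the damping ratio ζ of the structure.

Logarithmic decrement δ = (1/n)·ln(x₀/x_n) = (1/2)·ln(30.0/9.21) = (1/2)·ln(3.257) = 0.5905.
ζ = δ/√(4π² + δ²) = 0.5905/√(39.48 + 0.349) = 0.5905/6.311 = 0.09356.

0.0936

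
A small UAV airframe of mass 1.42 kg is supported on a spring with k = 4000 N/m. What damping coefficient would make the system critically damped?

151 N·s/m

c_c = 2√(k·m) = 2√(4000 × 1.42) = 2 × 75.37 = 150.7 N·s/m.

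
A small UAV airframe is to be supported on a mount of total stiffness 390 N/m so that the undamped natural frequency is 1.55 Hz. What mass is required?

ω_n = 2πf_n = 2π × 1.55 = 9.739 rad/s.
m = k/ω_n² = 390/9.739² = 390/94.85 = 4.112 kg.

4.11 kg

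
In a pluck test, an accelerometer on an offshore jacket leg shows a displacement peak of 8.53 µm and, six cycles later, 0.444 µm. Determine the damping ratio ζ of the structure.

Logarithmic decrement δ = (1/n)·ln(x₀/x_n) = (1/6)·ln(8.53/0.444) = (1/6)·ln(19.21) = 0.4926.
ζ = δ/√(4π² + δ²) = 0.4926/√(39.48 + 0.243) = 0.4926/6.302 = 0.07816.

0.0782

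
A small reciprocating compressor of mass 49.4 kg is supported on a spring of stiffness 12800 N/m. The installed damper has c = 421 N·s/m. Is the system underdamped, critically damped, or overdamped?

underdamped

c_c = 2√(k·m) = 1590 N·s/m; ζ = c/c_c = 421/1590 = 0.265.
Since ζ < 1 the system is underdamped.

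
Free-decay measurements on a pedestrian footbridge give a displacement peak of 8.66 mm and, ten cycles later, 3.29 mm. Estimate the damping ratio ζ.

Logarithmic decrement δ = (1/n)·ln(x₀/x_n) = (1/10)·ln(8.66/3.29) = (1/10)·ln(2.632) = 0.09678.
ζ = δ/√(4π² + δ²) = 0.09678/√(39.48 + 0.00937) = 0.09678/6.284 = 0.01540.

0.0154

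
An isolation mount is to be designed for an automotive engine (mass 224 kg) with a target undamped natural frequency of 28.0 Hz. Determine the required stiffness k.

ω_n = 2πf_n = 2π × 28.0 = 175.9 rad/s.
k = m·ω_n² = 224 × 175.9² = 224 × 30950 = 6933000 N/m.

6930000 N/m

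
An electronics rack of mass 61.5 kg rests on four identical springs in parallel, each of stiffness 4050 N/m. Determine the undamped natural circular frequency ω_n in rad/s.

16.2 rad/s

Parallel springs add: k_eq = 4 × 4050 = 16200 N/m.
ω_n = √(k_eq/m) = √(16200/61.5) = √263.4 = 16.23 rad/s.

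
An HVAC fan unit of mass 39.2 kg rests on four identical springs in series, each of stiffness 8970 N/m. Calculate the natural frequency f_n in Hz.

Series springs: 1/k_eq = 4/8970, so k_eq = 8970/4 = 2242 N/m.
ω_n = √(k_eq/m) = √(2242/39.2) = √57.21 = 7.564 rad/s.
f_n = ω_n/(2π) = 7.564/6.283 = 1.204 Hz.

1.20 Hz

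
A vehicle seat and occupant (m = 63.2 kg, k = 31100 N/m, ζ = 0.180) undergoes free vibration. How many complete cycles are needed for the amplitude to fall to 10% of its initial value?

3 cycles

Logarithmic decrement δ = 2πζ/√(1 − ζ²) = 2π × 0.1800/√(1 − 0.0324) = 1.150.
x_n/x₀ = e^(−nδ) ≤ 0.1; take ln: n ≥ ln(1/0.1)/δ = 2.303/1.150 = 2.003.
So 3 complete cycles are required.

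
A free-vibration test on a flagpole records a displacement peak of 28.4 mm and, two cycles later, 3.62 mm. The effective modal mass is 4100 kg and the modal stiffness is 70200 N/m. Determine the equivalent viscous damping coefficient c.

5490 N·s/m

Logarithmic decrement δ = (1/n)·ln(x₀/x_n) = (1/2)·ln(28.4/3.62) = (1/2)·ln(7.845) = 1.030.
ζ = δ/√(4π² + δ²) = 1.030/√(39.48 + 1.06) = 1.030/6.367 = 0.1618.
c = ζ · 2√(km) = 0.1618 × 2√(70200 × 4100) = 0.1618 × 33930 = 5489 N·s/m.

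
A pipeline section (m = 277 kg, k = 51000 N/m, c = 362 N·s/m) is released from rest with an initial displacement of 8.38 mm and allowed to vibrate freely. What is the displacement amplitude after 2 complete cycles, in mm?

4.57 mm

ζ = c/(2√(km)) = 362/(2√(51000 × 277)) = 362/7517 = 0.04816.
Logarithmic decrement δ = 2πζ/√(1 − ζ²) = 2π × 0.04816/√(1 − 0.00232) = 0.3029.
After n cycles, x_n/x₀ = e^(−nδ), so x_2 = 8.38 × e^(−2 × 0.3029) = 8.38 × 0.5456 = 4.572 mm.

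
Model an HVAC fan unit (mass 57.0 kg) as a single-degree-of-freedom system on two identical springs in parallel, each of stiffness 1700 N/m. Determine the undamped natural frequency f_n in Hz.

Parallel springs add: k_eq = 2 × 1700 = 3400 N/m.
ω_n = √(k_eq/m) = √(3400/57.0) = √59.65 = 7.723 rad/s.
f_n = ω_n/(2π) = 7.723/6.283 = 1.229 Hz.

1.23 Hz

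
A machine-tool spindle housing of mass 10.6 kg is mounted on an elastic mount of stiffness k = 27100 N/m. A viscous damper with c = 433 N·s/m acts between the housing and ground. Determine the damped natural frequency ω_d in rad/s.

ω_n = √(k/m) = √(27100/10.6) = 50.56 rad/s.
Critical damping c_c = 2√(k·m) = 2√(27100 × 10.6) = 1072 N·s/m, so ζ = c/c_c = 433/1072 = 0.4039.
ω_d = ω_n√(1 − ζ²) = 50.56 × √(1 − 0.163) = 46.25 rad/s.

46.3 rad/s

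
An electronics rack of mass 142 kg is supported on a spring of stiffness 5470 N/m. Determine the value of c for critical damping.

c_c = 2√(k·m) = 2√(5470 × 142) = 2 × 881.3 = 1763 N·s/m.

1760 N·s/m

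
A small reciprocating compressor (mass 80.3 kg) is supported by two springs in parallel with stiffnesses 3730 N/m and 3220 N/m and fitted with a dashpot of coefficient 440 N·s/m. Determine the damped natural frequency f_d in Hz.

1.41 Hz

Parallel springs add: k_eq = 3730 + 3220 = 6950 N/m.
ω_n = √(k_eq/m) = √(6950/80.3) = 9.303 rad/s.
Critical damping c_c = 2√(k_eq·m) = 2√(6950 × 80.3) = 1494 N·s/m, so ζ = c/c_c = 440/1494 = 0.2945.
ω_d = ω_n√(1 − ζ²) = 9.303 × √(1 − 0.0867) = 8.891 rad/s.
f_d = ω_d/(2π) = 1.415 Hz.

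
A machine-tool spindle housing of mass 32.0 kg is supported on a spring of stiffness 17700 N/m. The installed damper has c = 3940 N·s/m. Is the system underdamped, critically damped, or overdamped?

c_c = 2√(k·m) = 1505 N·s/m; ζ = c/c_c = 3940/1505 = 2.62.
Since ζ > 1 the system is overdamped.

overdamped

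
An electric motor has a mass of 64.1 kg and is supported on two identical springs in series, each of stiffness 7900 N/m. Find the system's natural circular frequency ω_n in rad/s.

Series springs: 1/k_eq = 2/7900, so k_eq = 7900/2 = 3950 N/m.
ω_n = √(k_eq/m) = √(3950/64.1) = √61.62 = 7.850 rad/s.

7.85 rad/s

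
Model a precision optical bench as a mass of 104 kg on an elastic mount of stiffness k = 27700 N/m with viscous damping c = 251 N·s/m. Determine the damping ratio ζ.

ω_n = √(k/m) = √(27700/104) = 16.32 rad/s.
Critical damping c_c = 2√(k·m) = 2√(27700 × 104) = 3395 N·s/m, so ζ = c/c_c = 251/3395 = 0.07394.

0.0739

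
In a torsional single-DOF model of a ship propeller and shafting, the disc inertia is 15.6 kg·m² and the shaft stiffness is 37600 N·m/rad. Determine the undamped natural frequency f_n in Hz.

ω_n = √(k_t/J) = √(37600/15.6) = √2410 = 49.09 rad/s.
f_n = ω_n/(2π) = 49.09/6.283 = 7.814 Hz.

7.81 Hz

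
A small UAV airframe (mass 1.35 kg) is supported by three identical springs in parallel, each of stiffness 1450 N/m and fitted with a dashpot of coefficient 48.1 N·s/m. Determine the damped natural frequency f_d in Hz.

Parallel springs add: k_eq = 3 × 1450 = 4350 N/m.
ω_n = √(k_eq/m) = √(4350/1.35) = 56.76 rad/s.
Critical damping c_c = 2√(k_eq·m) = 2√(4350 × 1.35) = 153.3 N·s/m, so ζ = c/c_c = 48.1/153.3 = 0.3138.
ω_d = ω_n√(1 − ζ²) = 56.76 × √(1 − 0.0985) = 53.90 rad/s.
f_d = ω_d/(2π) = 8.578 Hz.

8.58 Hz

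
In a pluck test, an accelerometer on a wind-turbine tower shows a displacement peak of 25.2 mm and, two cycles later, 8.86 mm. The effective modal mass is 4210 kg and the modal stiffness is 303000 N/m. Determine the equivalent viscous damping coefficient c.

5920 N·s/m

Logarithmic decrement δ = (1/n)·ln(x₀/x_n) = (1/2)·ln(25.2/8.86) = (1/2)·ln(2.844) = 0.5226.
ζ = δ/√(4π² + δ²) = 0.5226/√(39.48 + 0.273) = 0.5226/6.305 = 0.08290.
c = ζ · 2√(km) = 0.08290 × 2√(303000 × 4210) = 0.08290 × 71430 = 5921 N·s/m.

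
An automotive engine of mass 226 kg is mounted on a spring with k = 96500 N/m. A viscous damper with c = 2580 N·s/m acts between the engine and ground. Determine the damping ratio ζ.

0.276

ω_n = √(k/m) = √(96500/226) = 20.66 rad/s.
Critical damping c_c = 2√(k·m) = 2√(96500 × 226) = 9340 N·s/m, so ζ = c/c_c = 2580/9340 = 0.2762.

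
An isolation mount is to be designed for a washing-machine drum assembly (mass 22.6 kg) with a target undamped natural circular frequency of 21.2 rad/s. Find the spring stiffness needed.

10200 N/m

k = m·ω_n² = 22.6 × 21.20² = 22.6 × 449.4 = 10160 N/m.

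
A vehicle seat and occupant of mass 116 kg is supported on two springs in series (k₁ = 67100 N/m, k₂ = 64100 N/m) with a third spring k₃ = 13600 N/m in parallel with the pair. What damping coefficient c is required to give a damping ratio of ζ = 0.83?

Series pair: k_s = k₁k₂/(k₁+k₂) = (67100)(64100)/(67100 + 64100) = 32780 N/m. In parallel with k₃: k_eq = 32780 + 13600 = 46380 N/m.
c_c = 2√(k_eq·m) = 2√(46380 × 116) = 4639 N·s/m.
c = ζ·c_c = 0.83 × 4639 = 3850 N·s/m.

3850 N·s/m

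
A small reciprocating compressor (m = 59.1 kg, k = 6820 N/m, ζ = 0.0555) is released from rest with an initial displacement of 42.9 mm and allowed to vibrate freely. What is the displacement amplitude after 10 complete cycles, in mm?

Logarithmic decrement δ = 2πζ/√(1 − ζ²) = 2π × 0.05550/√(1 − 0.00308) = 0.3493.
After n cycles, x_n/x₀ = e^(−nδ), so x_10 = 42.9 × e^(−10 × 0.3493) = 42.9 × 0.03042 = 1.305 mm.

1.31 mm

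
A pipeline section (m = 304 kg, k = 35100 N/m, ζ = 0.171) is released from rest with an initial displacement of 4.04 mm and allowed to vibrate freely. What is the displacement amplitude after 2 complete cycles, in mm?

0.456 mm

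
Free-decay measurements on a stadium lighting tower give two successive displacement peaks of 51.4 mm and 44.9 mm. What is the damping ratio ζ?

Logarithmic decrement δ = (1/n)·ln(x₀/x_n) = (1/1)·ln(51.4/44.9) = (1/1)·ln(1.145) = 0.1352.
ζ = δ/√(4π² + δ²) = 0.1352/√(39.48 + 0.0183) = 0.1352/6.285 = 0.02151.

0.0215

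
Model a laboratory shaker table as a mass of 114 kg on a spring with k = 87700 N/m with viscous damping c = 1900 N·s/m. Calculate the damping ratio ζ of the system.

0.300

ω_n = √(k/m) = √(87700/114) = 27.74 rad/s.
Critical damping c_c = 2√(k·m) = 2√(87700 × 114) = 6324 N·s/m, so ζ = c/c_c = 1900/6324 = 0.3004.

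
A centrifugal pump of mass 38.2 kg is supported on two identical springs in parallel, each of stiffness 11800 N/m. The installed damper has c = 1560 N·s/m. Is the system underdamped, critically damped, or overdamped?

Parallel springs add: k_eq = 2 × 11800 = 23600 N/m.
c_c = 2√(k_eq·m) = 1899 N·s/m; ζ = c/c_c = 1560/1899 = 0.821.
Since ζ < 1 the system is underdamped.

underdamped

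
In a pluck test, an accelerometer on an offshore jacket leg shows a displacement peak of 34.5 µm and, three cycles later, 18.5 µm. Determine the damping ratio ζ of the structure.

0.0330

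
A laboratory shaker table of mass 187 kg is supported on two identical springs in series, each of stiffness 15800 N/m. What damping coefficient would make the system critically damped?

2430 N·s/m

Series springs: 1/k_eq = 2/15800, so k_eq = 15800/2 = 7900 N/m.
c_c = 2√(k_eq·m) = 2√(7900 × 187) = 2 × 1215 = 2431 N·s/m.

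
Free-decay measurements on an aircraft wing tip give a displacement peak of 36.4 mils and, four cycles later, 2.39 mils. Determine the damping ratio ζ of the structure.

0.108

Logarithmic decrement δ = (1/n)·ln(x₀/x_n) = (1/4)·ln(36.4/2.39) = (1/4)·ln(15.23) = 0.6808.
ζ = δ/√(4π² + δ²) = 0.6808/√(39.48 + 0.464) = 0.6808/6.320 = 0.1077.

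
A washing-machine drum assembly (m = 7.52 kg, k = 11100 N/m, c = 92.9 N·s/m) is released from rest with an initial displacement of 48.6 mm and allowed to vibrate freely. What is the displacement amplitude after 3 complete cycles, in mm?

ζ = c/(2√(km)) = 92.9/(2√(11100 × 7.52)) = 92.9/577.8 = 0.1608.
Logarithmic decrement δ = 2πζ/√(1 − ζ²) = 2π × 0.1608/√(1 − 0.0258) = 1.023.
After n cycles, x_n/x₀ = e^(−nδ), so x_3 = 48.6 × e^(−3 × 1.023) = 48.6 × 0.04640 = 2.255 mm.

2.26 mm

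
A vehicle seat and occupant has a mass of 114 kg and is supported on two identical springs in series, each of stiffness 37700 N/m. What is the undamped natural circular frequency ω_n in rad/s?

Series springs: 1/k_eq = 2/37700, so k_eq = 37700/2 = 18850 N/m.
ω_n = √(k_eq/m) = √(18850/114) = √165.4 = 12.86 rad/s.

12.9 rad/s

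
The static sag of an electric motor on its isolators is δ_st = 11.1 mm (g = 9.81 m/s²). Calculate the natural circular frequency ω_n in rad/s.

29.7 rad/s

ω_n = √(g/δ_st) = √(9.81/0.0111) = √883.8 = 29.73 rad/s.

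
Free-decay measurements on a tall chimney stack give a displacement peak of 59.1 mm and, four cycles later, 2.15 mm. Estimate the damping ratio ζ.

Logarithmic decrement δ = (1/n)·ln(x₀/x_n) = (1/4)·ln(59.1/2.15) = (1/4)·ln(27.49) = 0.8284.
ζ = δ/√(4π² + δ²) = 0.8284/√(39.48 + 0.686) = 0.8284/6.338 = 0.1307.

0.131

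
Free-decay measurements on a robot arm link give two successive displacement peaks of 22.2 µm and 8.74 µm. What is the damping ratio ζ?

Logarithmic decrement δ = (1/n)·ln(x₀/x_n) = (1/1)·ln(22.2/8.74) = (1/1)·ln(2.540) = 0.9322.
ζ = δ/√(4π² + δ²) = 0.9322/√(39.48 + 0.869) = 0.9322/6.352 = 0.1468.

0.147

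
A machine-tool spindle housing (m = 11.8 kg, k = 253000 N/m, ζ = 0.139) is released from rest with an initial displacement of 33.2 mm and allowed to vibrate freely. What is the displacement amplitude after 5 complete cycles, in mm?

Logarithmic decrement δ = 2πζ/√(1 − ζ²) = 2π × 0.1390/√(1 − 0.0193) = 0.8819.
After n cycles, x_n/x₀ = e^(−nδ), so x_5 = 33.2 × e^(−5 × 0.8819) = 33.2 × 0.01216 = 0.4037 mm.

0.404 mm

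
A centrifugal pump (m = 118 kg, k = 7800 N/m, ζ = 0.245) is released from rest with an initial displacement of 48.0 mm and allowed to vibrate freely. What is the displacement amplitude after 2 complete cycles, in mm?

Logarithmic decrement δ = 2πζ/√(1 − ζ²) = 2π × 0.2450/√(1 − 0.0600) = 1.588.
After n cycles, x_n/x₀ = e^(−nδ), so x_2 = 48.0 × e^(−2 × 1.588) = 48.0 × 0.04177 = 2.005 mm.

2.01 mm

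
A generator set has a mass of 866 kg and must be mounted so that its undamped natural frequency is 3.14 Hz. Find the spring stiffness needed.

337000 N/m

ω_n = 2πf_n = 2π × 3.14 = 19.73 rad/s.
k = m·ω_n² = 866 × 19.73² = 866 × 389.2 = 337100 N/m.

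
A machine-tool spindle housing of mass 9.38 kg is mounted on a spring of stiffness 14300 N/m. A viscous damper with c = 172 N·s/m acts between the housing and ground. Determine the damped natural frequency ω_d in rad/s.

ω_n = √(k/m) = √(14300/9.38) = 39.05 rad/s.
Critical damping c_c = 2√(k·m) = 2√(14300 × 9.38) = 732.5 N·s/m, so ζ = c/c_c = 172/732.5 = 0.2348.
ω_d = ω_n√(1 − ζ²) = 39.05 × √(1 − 0.0551) = 37.95 rad/s.

38.0 rad/s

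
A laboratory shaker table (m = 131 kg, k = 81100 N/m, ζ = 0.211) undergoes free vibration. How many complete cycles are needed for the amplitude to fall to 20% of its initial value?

Logarithmic decrement δ = 2πζ/√(1 − ζ²) = 2π × 0.2110/√(1 − 0.0445) = 1.356.
x_n/x₀ = e^(−nδ) ≤ 0.2; take ln: n ≥ ln(1/0.2)/δ = 1.609/1.356 = 1.187.
So 2 complete cycles are required.

2 cycles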